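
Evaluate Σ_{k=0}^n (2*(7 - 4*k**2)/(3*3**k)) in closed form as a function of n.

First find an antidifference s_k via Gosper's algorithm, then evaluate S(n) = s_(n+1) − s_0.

S(n) = 3**(-n - 1)*(3**(n + 2) + 4*n**2 + 12*n + 5)

Step 1: r(k) = (4*(k + 1)**2 - 7)/(3*(4*k**2 - 7)).
Factor: A=1/3; B=1; C=k**2 - 7/4.
Key eq: (1/3)·f(k+1) = (1)·f(k) + (k**2 - 7/4).
Degrees (0,0,2) ⇒ d ≤ 2.
Match coefficients ⇒ f(k) = -3*(2*k - 1)*(2*k + 3)/8.
Certificate R = B(k−1)f/C = -3*(2*k - 1)*(2*k + 3)/(2*(4*k**2 - 7)) gives s_k = (4*k**2 + 4*k - 3)/3**k.
s_(k+1) − s_k = 2*(7 - 4*k**2)/(3*3**k) = t_k.
Telescope: S(n) = s_(n+1) − s_(0) = 3**(-n - 1)*(4*n**2 + 12*n + 5) − (-3) = 3**(-n - 1)*(3**(n + 2) + 4*n**2 + 12*n + 5).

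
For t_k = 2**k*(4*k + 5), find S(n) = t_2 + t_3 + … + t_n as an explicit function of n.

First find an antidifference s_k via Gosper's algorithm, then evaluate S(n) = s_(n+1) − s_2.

S(n) = 8*2**n*n + 2*2**n - 20

t_(k+1)/t_k = 2*(4*k + 9)/(4*k + 5).
So A=2 and B=1, with C=k + 5/4.
f must satisfy (2)·f(k+1) − (1)·f(k) = k + 5/4.
Bound: deg f ≤ 1.
A polynomial solution: f(k) = (4*k - 3)/4.
Get s_k = R·t_k = 2**k*(4*k - 3) with R(k) = B(k−1)f(k)/C(k) = (4*k - 3)/(4*k + 5).
Check: Δs_k = 2**k*(4*k + 5). ✓
Telescope: S(n) = s_(n+1) − s_(2) = 2**(n + 1)*(4*n + 1) − (20) = 8*2**n*n + 2*2**n - 20.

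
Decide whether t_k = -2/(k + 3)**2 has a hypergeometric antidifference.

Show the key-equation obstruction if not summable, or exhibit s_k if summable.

No. Not Gosper-summable.

r(k) = (k + 3)**2/(k + 4)**2 after simplifying.
Normal form (A,B,C) = (k**2 + 6*k + 9, k**2 + 8*k + 16, 1).
Key eq: (k**2 + 6*k + 9)·f(k+1) = (k**2 + 6*k + 9)·f(k) + (1).
Degrees (2,2,0) ⇒ d ≤ 0.
Generic f = c0 gives residual -1; -1 = 0 cannot hold, so t_k is not Gosper-summable.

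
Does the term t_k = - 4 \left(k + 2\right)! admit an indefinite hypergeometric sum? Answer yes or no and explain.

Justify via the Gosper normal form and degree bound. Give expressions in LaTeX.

Step 1: r(k) = k + 3.
So A=k + 3 and B=1, with C=1.
Need (k + 3)·f(k+1) − (1)·f(k) = 1.
d = -1 from the (1,0,0) case.
deg f ≤ -1 is impossible — no certificate.

No — key equation has no polynomial f.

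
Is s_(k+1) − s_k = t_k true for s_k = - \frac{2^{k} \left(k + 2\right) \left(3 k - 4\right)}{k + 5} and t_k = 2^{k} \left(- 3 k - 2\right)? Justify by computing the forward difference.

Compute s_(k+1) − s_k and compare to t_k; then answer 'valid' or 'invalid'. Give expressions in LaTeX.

Invalid: residual \frac{2^{k} \left(9 k^{2} + 42 k + 42\right)}{k^{2} + 11 k + 30} ≠ 0.

s_(k+1) = -2**(k + 1)*(k + 3)*(3*k - 1)/(k + 6)
s_(k+1) − s_k = 2**k*(-3*k**3 - 26*k**2 - 70*k - 18)/(k**2 + 11*k + 30)
(s_(k+1) − s_k) − t_k = 2**k*(9*k**2 + 42*k + 42)/(k**2 + 11*k + 30)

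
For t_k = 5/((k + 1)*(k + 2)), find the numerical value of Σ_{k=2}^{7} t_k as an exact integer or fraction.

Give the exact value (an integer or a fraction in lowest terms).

Step 1: r(k) = (k + 1)/(k + 3).
Normal form (A,B,C) = (k + 1, k + 3, 1).
Need (k + 1)·f(k+1) − (k + 2)·f(k) = 1.
deg f ≤ 1 (via 1,1,0).
A polynomial solution: f(k) = k.
Get s_k = R·t_k = 5*k/(k + 1) with R(k) = B(k−1)f(k)/C(k) = k*(k + 2).
Check: Δs_k = 5/(k**2 + 3*k + 2). ✓
Evaluate s at k=8 and k=2: 40/9 and 10/3; difference 10/9.

Σ = 10/9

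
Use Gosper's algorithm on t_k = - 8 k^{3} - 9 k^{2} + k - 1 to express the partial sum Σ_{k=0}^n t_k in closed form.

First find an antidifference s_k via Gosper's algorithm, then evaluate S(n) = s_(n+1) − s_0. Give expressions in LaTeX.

S(n) = - 2 n^{4} - 7 n^{3} - 6 n^{2} - 2 n - 1

r(k) = (-k + 8*(k + 1)**3 + 9*(k + 1)**2)/(8*k**3 + 9*k**2 - k + 1) after simplifying.
So A=1 and B=1, with C=k**3 + 9*k**2/8 - k/8 + 1/8.
f must satisfy (1)·f(k+1) − (1)·f(k) = k**3 + 9*k**2/8 - k/8 + 1/8.
d = 4 from the (0,0,3) case.
Solve for f: f(k) = k*(2*k**3 - k**2 - 3*k + 3)/8 (degree 4 ≤ 4).
Certificate R = B(k−1)f/C = k*(2*k**3 - k**2 - 3*k + 3)/(8*k**3 + 9*k**2 - k + 1) gives s_k = k*(-2*k**3 + k**2 + 3*k - 3).
Verify: -8*k**3 - 9*k**2 + k - 1 matches t_k.
Telescope: S(n) = s_(n+1) − s_(0) = -2*n**4 - 7*n**3 - 6*n**2 - 2*n - 1 − (0) = -2*n**4 - 7*n**3 - 6*n**2 - 2*n - 1.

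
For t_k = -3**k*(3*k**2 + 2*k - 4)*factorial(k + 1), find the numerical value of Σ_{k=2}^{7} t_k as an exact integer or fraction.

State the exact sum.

Ratio r(k) = 3*(3*k**3 + 14*k**2 + 17*k + 2)/(3*k**2 + 2*k - 4).
So A=3*k + 6 and B=1, with C=k**2 + 2*k/3 - 4/3.
Need (3*k + 6)·f(k+1) − (1)·f(k) = k**2 + 2*k/3 - 4/3.
Degrees (1,0,2) ⇒ d ≤ 1.
Match coefficients ⇒ f(k) = (k - 2)/3.
R(k) = B(k−1)·f(k)/C(k) = (k - 2)/(3*k**2 + 2*k - 4); s_k = R·t_k = -3**k*(k - 2)*factorial(k + 1).
Δs = -3**k*(3*k**2 + 2*k - 4)*factorial(k + 1), as required.
Evaluate s at k=8 and k=2: -14285134080 and 0; difference -14285134080.

Σ = -14285134080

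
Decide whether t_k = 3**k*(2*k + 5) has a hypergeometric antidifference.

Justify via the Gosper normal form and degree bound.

Yes. s_k = 3**k*(k + 1).

Ratio r(k) = 3*(2*k + 7)/(2*k + 5).
Gosper form: A/B · C(k+1)/C(k) with A=3, B=1, C=k + 5/2.
Set up (3)·f(k+1) − (1)·f(k) − (k + 5/2) = 0.
Bound: deg f ≤ 1.
Coefficient equations give f(k) = (k + 1)/2.
Then R = B(k−1)f/C = (k + 1)/(2*k + 5), so s_k = R(k)·t_k = 3**k*(k + 1).
Δs = 3**k*(2*k + 5), as required.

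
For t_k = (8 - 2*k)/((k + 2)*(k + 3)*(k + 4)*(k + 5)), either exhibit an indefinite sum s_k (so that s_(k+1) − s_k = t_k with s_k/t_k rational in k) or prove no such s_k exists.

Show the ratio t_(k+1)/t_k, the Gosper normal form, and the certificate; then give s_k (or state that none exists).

r(k) = (k - 3)*(k + 2)/((k - 4)*(k + 6)) after simplifying.
Normal form (A,B,C) = (k + 2, k + 6, k - 4).
Key eq: (k + 2)·f(k+1) = (k + 5)·f(k) + (k - 4).
Degrees (1,1,1) ⇒ d ≤ 3.
Match coefficients ⇒ f(k) = -k*(k**2 + 9*k + 38)/24.
So s_k = (B(k−1)f/C)·t_k = (-k*(k + 5)*(k**2 + 9*k + 38)/(24*(k - 4)))·t_k = k*(k**2 + 9*k + 38)/(12*(k + 2)*(k + 3)*(k + 4)).
Δs = 2*(4 - k)/(k**4 + 14*k**3 + 71*k**2 + 154*k + 120), as required.

s_k = k*(k**2 + 9*k + 38)/(12*(k + 2)*(k + 3)*(k + 4))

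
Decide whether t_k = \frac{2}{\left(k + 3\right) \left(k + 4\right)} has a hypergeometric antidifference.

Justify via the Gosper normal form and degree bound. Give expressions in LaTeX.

r(k) = (k + 3)/(k + 5) after simplifying.
Normal form (A,B,C) = (k + 3, k + 5, 1).
Set up (k + 3)·f(k+1) − (k + 4)·f(k) − (1) = 0.
Bound: deg f ≤ 1.
Coefficient equations give f(k) = k/3.
Then R = B(k−1)f/C = k*(k + 4)/3, so s_k = R(k)·t_k = 2*k/(3*(k + 3)).
s_(k+1) − s_k = 2/(k**2 + 7*k + 12) = t_k.

Yes. s_k = \frac{2 k}{3 \left(k + 3\right)}.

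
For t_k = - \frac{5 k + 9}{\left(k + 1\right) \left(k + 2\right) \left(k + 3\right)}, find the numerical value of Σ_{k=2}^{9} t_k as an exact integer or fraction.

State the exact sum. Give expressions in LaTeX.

Σ = -65/66

t_(k+1)/t_k = (k + 1)*(5*k + 14)/((k + 4)*(5*k + 9)).
Normal form (A,B,C) = (k + 1, k + 4, k + 9/5).
Need (k + 1)·f(k+1) − (k + 3)·f(k) = k + 9/5.
Degrees (1,1,1) ⇒ d ≤ 2.
Coefficient equations give f(k) = k*(7*k + 11)/10.
So s_k = (B(k−1)f/C)·t_k = (k*(k + 3)*(7*k + 11)/(2*(5*k + 9)))·t_k = k*(-7*k - 11)/(2*(k + 1)*(k + 2)).
Δs = (-5*k - 9)/(k**3 + 6*k**2 + 11*k + 6), as required.
Telescoping: Σ = s_(10) − s_(2) = -135/44 − (-25/12) = -65/66.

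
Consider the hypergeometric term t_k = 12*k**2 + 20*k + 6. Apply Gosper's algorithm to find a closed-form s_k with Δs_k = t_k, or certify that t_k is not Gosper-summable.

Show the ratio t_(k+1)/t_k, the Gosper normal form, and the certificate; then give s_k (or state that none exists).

r(k) = (6*k**2 + 22*k + 19)/(6*k**2 + 10*k + 3) after simplifying.
Gosper form: A/B · C(k+1)/C(k) with A=1, B=1, C=k**2 + 5*k/3 + 1/2.
f must satisfy (1)·f(k+1) − (1)·f(k) = k**2 + 5*k/3 + 1/2.
deg f ≤ 3 (via 0,0,2).
Solving with deg f ≤ 3: f(k) = k*(2*k**2 + 2*k - 1)/6.
So s_k = (B(k−1)f/C)·t_k = (k*(2*k**2 + 2*k - 1)/(6*k**2 + 10*k + 3))·t_k = 2*k*(2*k**2 + 2*k - 1).
s_(k+1) − s_k = 12*k**2 + 20*k + 6 = t_k.

s_k = 2*k*(2*k**2 + 2*k - 1)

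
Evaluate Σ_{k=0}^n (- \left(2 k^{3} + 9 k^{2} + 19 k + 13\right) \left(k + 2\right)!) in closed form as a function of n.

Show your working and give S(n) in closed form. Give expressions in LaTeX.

S(n) = - 2 n^{2} \left(n + 3\right)! - 5 n \left(n + 3\right)! - 5 \left(n + 3\right)! + 4

The ratio is (2*k**4 + 21*k**3 + 88*k**2 + 172*k + 129)/(2*k**3 + 9*k**2 + 19*k + 13).
So A=k + 3 and B=1, with C=k**3 + 9*k**2/2 + 19*k/2 + 13/2.
Need (k + 3)·f(k+1) − (1)·f(k) = k**3 + 9*k**2/2 + 19*k/2 + 13/2.
Degrees (1,0,3) ⇒ d ≤ 2.
Solving with deg f ≤ 2: f(k) = (2*k**2 + k + 2)/2.
Then R = B(k−1)f/C = (2*k**2 + k + 2)/(2*k**3 + 9*k**2 + 19*k + 13), so s_k = R(k)·t_k = -(2*k**2 + k + 2)*factorial(k + 2).
s_(k+1) − s_k = -(2*k**3 + 9*k**2 + 19*k + 13)*factorial(k + 2) = t_k.
Σ_(k=0)^n t_k = s_(n+1) − s_(0) = (-(2*n**2 + 5*n + 5)*factorial(n + 3)) − (-4), i.e. -2*n**2*factorial(n + 3) - 5*n*factorial(n + 3) - 5*factorial(n + 3) + 4.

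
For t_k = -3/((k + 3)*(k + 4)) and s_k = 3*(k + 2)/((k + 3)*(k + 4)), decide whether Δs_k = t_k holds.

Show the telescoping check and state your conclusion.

Invalid: residual 12/(k**3 + 12*k**2 + 47*k + 60) ≠ 0.

s_(k+1) = 3*(k + 3)/((k + 4)*(k + 5))
s_(k+1) − s_k = 3*(-k - 1)/(k**3 + 12*k**2 + 47*k + 60)
(s_(k+1) − s_k) − t_k = 12/(k**3 + 12*k**2 + 47*k + 60)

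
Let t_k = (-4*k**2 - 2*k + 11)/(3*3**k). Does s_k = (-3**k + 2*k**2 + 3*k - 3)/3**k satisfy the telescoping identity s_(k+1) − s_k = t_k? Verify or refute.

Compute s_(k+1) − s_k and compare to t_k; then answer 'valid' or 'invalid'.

valid; difference matches t_k

s_(k+1) = -1 + k/3**k + 2*(k + 1)**2/(3*3**k)
s_(k+1) − s_k = (-4*k**2 - 2*k + 11)/(3*3**k)
(s_(k+1) − s_k) − t_k = 0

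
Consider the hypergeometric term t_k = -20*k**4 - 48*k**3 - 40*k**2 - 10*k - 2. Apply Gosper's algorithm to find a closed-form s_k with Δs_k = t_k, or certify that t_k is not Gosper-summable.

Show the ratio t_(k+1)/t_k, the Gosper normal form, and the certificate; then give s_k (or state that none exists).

Step 1: r(k) = (10*k**4 + 64*k**3 + 152*k**2 + 157*k + 60)/(10*k**4 + 24*k**3 + 20*k**2 + 5*k + 1).
Factor: A=1; B=1; C=k**4 + 12*k**3/5 + 2*k**2 + k/2 + 1/10.
f must satisfy (1)·f(k+1) − (1)·f(k) = k**4 + 12*k**3/5 + 2*k**2 + k/2 + 1/10.
deg f ≤ 5 (via 0,0,4).
A polynomial solution: f(k) = k*(4*k**4 + 2*k**3 - 4*k**2 - 3*k + 3)/20.
So s_k = (B(k−1)f/C)·t_k = (k*(4*k**4 + 2*k**3 - 4*k**2 - 3*k + 3)/(2*(10*k**4 + 24*k**3 + 20*k**2 + 5*k + 1)))·t_k = k*(-4*k**4 - 2*k**3 + 4*k**2 + 3*k - 3).
Δs = -20*k**4 - 48*k**3 - 40*k**2 - 10*k - 2, as required.

s_k = k*(-4*k**4 - 2*k**3 + 4*k**2 + 3*k - 3)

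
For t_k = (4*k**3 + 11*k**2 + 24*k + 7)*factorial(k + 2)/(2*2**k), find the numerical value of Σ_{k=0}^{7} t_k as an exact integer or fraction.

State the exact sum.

Compute t_(k+1)/t_k: get (4*k**4 + 35*k**3 + 127*k**2 + 220*k + 138)/(2*(4*k**3 + 11*k**2 + 24*k + 7)).
Factor: A=k/2 + 3/2; B=1; C=k**3 + 11*k**2/4 + 6*k + 7/4.
Solve (k/2 + 3/2)·f(k+1) − (1)·f(k) = k**3 + 11*k**2/4 + 6*k + 7/4.
From deg A=1, deg B=0, deg C=3: d=2.
Solve for f: f(k) = (4*k**2 - k - 2)/2 (degree 2 ≤ 2).
Certificate R = B(k−1)f/C = 2*(4*k**2 - k - 2)/(4*k**3 + 11*k**2 + 24*k + 7) gives s_k = (4*k**2 - k - 2)*factorial(k + 2)/2**k.
Δs = (4*k**3 + 11*k**2 + 24*k + 7)*factorial(k + 2)/(2*2**k), as required.
Sum = s_(8) − s_(0); s_(8) = 3487050, s_(0) = -4 ⇒ 3487054.

Σ = 3487054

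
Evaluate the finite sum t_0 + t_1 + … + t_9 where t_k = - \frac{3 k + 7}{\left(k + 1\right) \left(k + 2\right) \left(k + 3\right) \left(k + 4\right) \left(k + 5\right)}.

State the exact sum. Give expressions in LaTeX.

Σ = -995/12012

t_(k+1)/t_k = (k + 1)*(3*k + 10)/((k + 6)*(3*k + 7)).
Normal form (A,B,C) = (k + 1, k + 6, k + 7/3).
Solve (k + 1)·f(k+1) − (k + 5)·f(k) = k + 7/3.
Bound: deg f ≤ 4.
Solving with deg f ≤ 4: f(k) = k*(k + 2)*(k**2 + 8*k + 19)/36.
Then R = B(k−1)f/C = k*(k + 2)*(k + 5)*(k**2 + 8*k + 19)/(12*(3*k + 7)), so s_k = R(k)·t_k = k*(-k**2 - 8*k - 19)/(12*(k**3 + 8*k**2 + 19*k + 12)).
Verify: (-3*k - 7)/(k**5 + 15*k**4 + 85*k**3 + 225*k**2 + 274*k + 120) matches t_k.
Telescoping: Σ = s_(10) − s_(0) = -995/12012 − (0) = -995/12012.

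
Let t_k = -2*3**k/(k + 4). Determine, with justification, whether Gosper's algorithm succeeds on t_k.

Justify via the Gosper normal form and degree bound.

t_(k+1)/t_k = 3*(k + 4)/(k + 5).
Normal form (A,B,C) = (3*k + 12, k + 5, 1).
Need (3*k + 12)·f(k+1) − (k + 4)·f(k) = 1.
Degrees (1,1,0) ⇒ d ≤ -1.
d = -1 < 0 ⇒ no nonzero polynomial f; not summable.

No. Not Gosper-summable.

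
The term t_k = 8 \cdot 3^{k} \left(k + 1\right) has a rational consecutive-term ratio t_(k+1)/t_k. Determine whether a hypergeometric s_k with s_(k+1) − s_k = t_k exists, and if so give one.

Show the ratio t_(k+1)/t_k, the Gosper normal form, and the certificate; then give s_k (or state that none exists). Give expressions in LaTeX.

s_k = 3^{k} \left(4 k - 2\right)

Step 1: r(k) = 3*(k + 2)/(k + 1).
Factor: A=3; B=1; C=k + 1.
Need (3)·f(k+1) − (1)·f(k) = k + 1.
From deg A=0, deg B=0, deg C=1: d=1.
Match coefficients ⇒ f(k) = (2*k - 1)/4.
Certificate R = B(k−1)f/C = (2*k - 1)/(4*(k + 1)) gives s_k = 3**k*(4*k - 2).
Δs = 8*3**k*(k + 1), as required.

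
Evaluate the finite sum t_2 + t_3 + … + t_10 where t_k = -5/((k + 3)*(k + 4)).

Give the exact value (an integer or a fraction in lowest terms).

Σ = -9/14

Ratio r(k) = (k + 3)/(k + 5).
So A=k + 3 and B=k + 5, with C=1.
f must satisfy (k + 3)·f(k+1) − (k + 4)·f(k) = 1.
Degrees (1,1,0) ⇒ d ≤ 1.
Solving with deg f ≤ 1: f(k) = k/3.
Get s_k = R·t_k = -5*k/(3*k + 9) with R(k) = B(k−1)f(k)/C(k) = k*(k + 4)/3.
s_(k+1) − s_k = -5/(k**2 + 7*k + 12) = t_k.
Σ_(k=2)^(10) t_k = s_(11) − s_(2) = -55/42 − (-2/3) = -9/14.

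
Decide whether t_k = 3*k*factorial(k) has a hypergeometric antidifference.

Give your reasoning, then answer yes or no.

t_(k+1)/t_k = (k + 1)**2/k.
Normal form (A,B,C) = (k + 1, 1, k).
Solve (k + 1)·f(k+1) − (1)·f(k) = k.
Bound: deg f ≤ 0.
A polynomial solution: f(k) = 1.
Get s_k = R·t_k = 3*factorial(k) with R(k) = B(k−1)f(k)/C(k) = 1/k.
Check: Δs_k = 3*k*factorial(k). ✓

Yes. s_k = 3*factorial(k).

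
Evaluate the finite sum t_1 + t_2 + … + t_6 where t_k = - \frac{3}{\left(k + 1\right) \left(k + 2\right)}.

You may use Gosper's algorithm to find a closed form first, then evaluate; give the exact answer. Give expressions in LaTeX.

Σ = -9/8

Step 1: r(k) = (k + 1)/(k + 3).
So A=k + 1 and B=k + 3, with C=1.
Key eq: (k + 1)·f(k+1) = (k + 2)·f(k) + (1).
Bound: deg f ≤ 1.
Solve for f: f(k) = k (degree 1 ≤ 1).
Then R = B(k−1)f/C = k*(k + 2), so s_k = R(k)·t_k = -3*k/(k + 1).
Verify: -3/(k**2 + 3*k + 2) matches t_k.
Sum = s_(7) − s_(1); s_(7) = -21/8, s_(1) = -3/2 ⇒ -9/8.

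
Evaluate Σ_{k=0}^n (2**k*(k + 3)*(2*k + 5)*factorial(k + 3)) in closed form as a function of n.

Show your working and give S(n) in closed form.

S(n) = 2*2**n*n*factorial(n + 4) + 4*2**n*factorial(n + 4) - 6

r(k) = (k + 4)**2*(4*k + 14)/((k + 3)*(2*k + 5)) after simplifying.
Gosper form: A/B · C(k+1)/C(k) with A=2*k + 8, B=1, C=k**2 + 11*k/2 + 15/2.
Key eq: (2*k + 8)·f(k+1) = (1)·f(k) + (k**2 + 11*k/2 + 15/2).
Degrees (1,0,2) ⇒ d ≤ 1.
A polynomial solution: f(k) = (k + 1)/2.
So s_k = (B(k−1)f/C)·t_k = ((k + 1)/((k + 3)*(2*k + 5)))·t_k = 2**k*(k + 1)*factorial(k + 3).
Δs = 2**k*(k + 3)*(2*k + 5)*factorial(k + 3), as required.
Telescope: S(n) = s_(n+1) − s_(0) = 2**(n + 1)*(n + 2)*factorial(n + 4) − (6) = 2*2**n*n*factorial(n + 4) + 4*2**n*factorial(n + 4) - 6.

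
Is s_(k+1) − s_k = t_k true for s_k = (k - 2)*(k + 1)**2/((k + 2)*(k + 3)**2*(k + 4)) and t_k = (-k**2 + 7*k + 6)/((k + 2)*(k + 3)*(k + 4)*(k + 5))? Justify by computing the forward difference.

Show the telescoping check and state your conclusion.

s_(k+1) = (k - 1)*(k + 2)**2/((k + 3)*(k + 4)**2*(k + 5))
s_(k+1) − s_k = (-(k - 2)*(k + 1)**2*(k + 4)*(k + 5) + (k - 1)*(k + 2)**3*(k + 3))/((k + 2)*(k + 3)**2*(k + 4)**2*(k + 5))
(s_(k+1) − s_k) − t_k = 4*(k**3 - 17*k - 14)/(k**6 + 21*k**5 + 181*k**4 + 819*k**3 + 2050*k**2 + 2688*k + 1440)

Invalid: residual 4*(k**3 - 17*k - 14)/(k**6 + 21*k**5 + 181*k**4 + 819*k**3 + 2050*k**2 + 2688*k + 1440) ≠ 0.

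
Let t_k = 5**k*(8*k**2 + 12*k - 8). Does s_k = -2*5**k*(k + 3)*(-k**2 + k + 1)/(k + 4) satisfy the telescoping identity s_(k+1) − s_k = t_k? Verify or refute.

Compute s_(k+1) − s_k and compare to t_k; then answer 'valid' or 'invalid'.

Invalid: residual 5**k*(-8*k**3 - 42*k**2 - 42*k + 30)/(k**2 + 9*k + 20) ≠ 0.

s_(k+1) = -10*5**k*(k + 4)*(k - (k + 1)**2 + 2)/(k + 5)
s_(k+1) − s_k = 5**k*(8*k**4 + 76*k**3 + 218*k**2 + 126*k - 130)/(k**2 + 9*k + 20)
(s_(k+1) − s_k) − t_k = 5**k*(-8*k**3 - 42*k**2 - 42*k + 30)/(k**2 + 9*k + 20)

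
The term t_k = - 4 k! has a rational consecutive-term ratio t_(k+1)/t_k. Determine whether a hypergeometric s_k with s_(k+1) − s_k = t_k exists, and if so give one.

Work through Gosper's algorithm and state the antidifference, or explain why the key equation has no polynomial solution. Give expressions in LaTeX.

no hypergeometric antidifference exists

Ratio r(k) = k + 1.
Gosper form: A/B · C(k+1)/C(k) with A=k + 1, B=1, C=1.
Set up (k + 1)·f(k+1) − (1)·f(k) − (1) = 0.
Bound: deg f ≤ -1.
deg f ≤ -1 is impossible — no certificate.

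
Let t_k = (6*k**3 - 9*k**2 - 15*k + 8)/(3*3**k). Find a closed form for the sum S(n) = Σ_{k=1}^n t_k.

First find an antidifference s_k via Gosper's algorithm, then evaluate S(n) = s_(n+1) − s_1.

S(n) = 3**(-n - 1)*(4*3**n - 3*n**3 - 9*n**2 - 6*n - 4)

Ratio r(k) = (6*k**3 + 9*k**2 - 15*k - 10)/(3*(6*k**3 - 9*k**2 - 15*k + 8)).
Factor: A=1/3; B=1; C=k**3 - 3*k**2/2 - 5*k/2 + 4/3.
Solve (1/3)·f(k+1) − (1)·f(k) = k**3 - 3*k**2/2 - 5*k/2 + 4/3.
Degrees (0,0,3) ⇒ d ≤ 3.
Match coefficients ⇒ f(k) = -(3*k**3 - 3*k + 4)/2.
Get s_k = R·t_k = (-3*k**3 + 3*k - 4)/3**k with R(k) = B(k−1)f(k)/C(k) = -3*(3*k**3 - 3*k + 4)/(6*k**3 - 9*k**2 - 15*k + 8).
Δs = (6*k**3 - 9*k**2 - 15*k + 8)/(3*3**k), as required.
Σ_(k=1)^n t_k = s_(n+1) − s_(1) = (3**(-n - 1)*(-3*n**3 - 9*n**2 - 6*n - 4)) − (-4/3), i.e. 3**(-n - 1)*(4*3**n - 3*n**3 - 9*n**2 - 6*n - 4).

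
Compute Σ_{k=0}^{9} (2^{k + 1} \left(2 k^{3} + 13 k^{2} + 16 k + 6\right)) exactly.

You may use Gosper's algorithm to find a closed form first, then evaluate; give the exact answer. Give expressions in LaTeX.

Σ = 4300800

r(k) = 2*(2*k**3 + 19*k**2 + 48*k + 37)/(2*k**3 + 13*k**2 + 16*k + 6) after simplifying.
A = 2, B = 1, C = k**3 + 13*k**2/2 + 8*k + 3.
f must satisfy (2)·f(k+1) − (1)·f(k) = k**3 + 13*k**2/2 + 8*k + 3.
Degrees (0,0,3) ⇒ d ≤ 3.
Coefficient equations give f(k) = k**2*(2*k + 1)/2.
R(k) = B(k−1)·f(k)/C(k) = k**2*(2*k + 1)/(2*k**3 + 13*k**2 + 16*k + 6); s_k = R·t_k = 2**(k + 1)*k**2*(2*k + 1).
s_(k+1) − s_k = 2**(k + 1)*(2*k**3 + 13*k**2 + 16*k + 6) = t_k.
Telescoping: Σ = s_(10) − s_(0) = 4300800 − (0) = 4300800.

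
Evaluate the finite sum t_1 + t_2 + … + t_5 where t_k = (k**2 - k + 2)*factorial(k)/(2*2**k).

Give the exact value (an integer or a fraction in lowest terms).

Ratio r(k) = (k + 1)*(-k + (k + 1)**2 + 1)/(2*(k**2 - k + 2)).
A = k/2 + 1/2, B = 1, C = k**2 - k + 2.
Solve (k/2 + 1/2)·f(k+1) − (1)·f(k) = k**2 - k + 2.
d = 1 from the (1,0,2) case.
Coefficient equations give f(k) = 2*(k - 1).
R(k) = B(k−1)·f(k)/C(k) = 2*(k - 1)/(k**2 - k + 2); s_k = R·t_k = (k - 1)*factorial(k)/2**k.
Check: Δs_k = (k**2 - k + 2)*factorial(k)/(2*2**k). ✓
Sum = s_(6) − s_(1); s_(6) = 225/4, s_(1) = 0 ⇒ 225/4.

Σ = 225/4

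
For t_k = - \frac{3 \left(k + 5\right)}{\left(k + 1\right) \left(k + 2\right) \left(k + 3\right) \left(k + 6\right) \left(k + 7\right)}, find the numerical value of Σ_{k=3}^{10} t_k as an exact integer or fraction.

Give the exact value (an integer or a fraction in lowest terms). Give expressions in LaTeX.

Σ = -103/19890

r(k) = (k + 1)*(k + 6)**2/((k + 4)*(k + 5)*(k + 8)) after simplifying.
So A=k + 1 and B=k + 8, with C=k**3 + 14*k**2 + 65*k + 100.
Solve (k + 1)·f(k+1) − (k + 7)·f(k) = k**3 + 14*k**2 + 65*k + 100.
deg f ≤ 6 (via 1,1,3).
Match coefficients ⇒ f(k) = k*(k + 3)*(k + 4)**2*(k + 5)**2/36.
So s_k = (B(k−1)f/C)·t_k = (k*(k + 3)*(k + 4)*(k + 7)/36)·t_k = k*(-k**2 - 9*k - 20)/(12*(k**3 + 9*k**2 + 20*k + 12)).
Check: Δs_k = 3*(-k - 5)/(k**5 + 19*k**4 + 131*k**3 + 401*k**2 + 540*k + 252). ✓
Telescoping: Σ = s_(11) − s_(3) = -55/663 − (-7/90) = -103/19890.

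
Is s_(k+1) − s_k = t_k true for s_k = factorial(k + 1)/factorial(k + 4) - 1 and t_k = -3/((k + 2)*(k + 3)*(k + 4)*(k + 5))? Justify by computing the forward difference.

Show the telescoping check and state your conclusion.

s_(k+1) = factorial(k + 2)/factorial(k + 5) - 1
s_(k+1) − s_k = -3/((k + 2)*(k + 3)*(k + 4)*(k + 5))
(s_(k+1) − s_k) − t_k = 0

Valid: the claim telescopes to t_k.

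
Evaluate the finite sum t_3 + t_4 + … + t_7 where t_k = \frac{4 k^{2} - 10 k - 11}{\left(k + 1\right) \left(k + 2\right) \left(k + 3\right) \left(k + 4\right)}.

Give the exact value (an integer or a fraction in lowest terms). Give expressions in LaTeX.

t_(k+1)/t_k = (k + 1)*(10*k - 4*(k + 1)**2 + 21)/((k + 5)*(-4*k**2 + 10*k + 11)).
Factor: A=k + 1; B=k + 5; C=k**2 - 5*k/2 - 11/4.
Solve (k + 1)·f(k+1) − (k + 4)·f(k) = k**2 - 5*k/2 - 11/4.
Bound: deg f ≤ 3.
Solving with deg f ≤ 3: f(k) = -k*(k**2 + 18*k + 14)/12.
So s_k = (B(k−1)f/C)·t_k = (-k*(k + 4)*(k**2 + 18*k + 14)/(3*(4*k**2 - 10*k - 11)))·t_k = k*(-k**2 - 18*k - 14)/(3*(k + 1)*(k + 2)*(k + 3)).
s_(k+1) − s_k = (4*k**2 - 10*k - 11)/(k**4 + 10*k**3 + 35*k**2 + 50*k + 24) = t_k.
Telescoping: Σ = s_(8) − s_(3) = -296/495 − (-77/120) = 173/3960.

Σ = 173/3960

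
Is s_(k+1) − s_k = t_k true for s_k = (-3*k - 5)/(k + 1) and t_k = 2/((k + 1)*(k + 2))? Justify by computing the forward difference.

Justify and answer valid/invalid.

s_(k+1) = (-3*k - 8)/(k + 2)
s_(k+1) − s_k = 2/(k**2 + 3*k + 2)
(s_(k+1) − s_k) − t_k = 0

Valid: the claim telescopes to t_k.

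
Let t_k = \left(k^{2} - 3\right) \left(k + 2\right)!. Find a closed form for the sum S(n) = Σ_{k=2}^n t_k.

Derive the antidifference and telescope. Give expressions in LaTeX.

S(n) = n \left(n + 3\right)! - 2 \left(n + 3\right)! + 24

Step 1: r(k) = (k + 3)*((k + 1)**2 - 3)/(k**2 - 3).
Normal form (A,B,C) = (k + 3, 1, k**2 - 3).
Key eq: (k + 3)·f(k+1) = (1)·f(k) + (k**2 - 3).
From deg A=1, deg B=0, deg C=2: d=1.
A polynomial solution: f(k) = k - 3.
R(k) = B(k−1)·f(k)/C(k) = (k - 3)/(k**2 - 3); s_k = R·t_k = (k - 3)*factorial(k + 2).
Verify: (k**2 - 3)*factorial(k + 2) matches t_k.
Evaluate: s_(n+1) = (n - 2)*factorial(n + 3); subtract s_(2) = -24 ⇒ S(n) = n*factorial(n + 3) - 2*factorial(n + 3) + 24.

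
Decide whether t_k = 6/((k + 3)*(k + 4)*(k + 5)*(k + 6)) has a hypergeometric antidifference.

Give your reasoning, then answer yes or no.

Yes. s_k = k*(k**2 + 12*k + 47)/(30*(k + 3)*(k + 4)*(k + 5)).

r(k) = (k + 3)/(k + 7) after simplifying.
Factor: A=k + 3; B=k + 7; C=1.
Solve (k + 3)·f(k+1) − (k + 6)·f(k) = 1.
d = 3 from the (1,1,0) case.
Solving with deg f ≤ 3: f(k) = k*(k**2 + 12*k + 47)/180.
Get s_k = R·t_k = k*(k**2 + 12*k + 47)/(30*(k + 3)*(k + 4)*(k + 5)) with R(k) = B(k−1)f(k)/C(k) = k*(k + 6)*(k**2 + 12*k + 47)/180.
s_(k+1) − s_k = 6/(k**4 + 18*k**3 + 119*k**2 + 342*k + 360) = t_k.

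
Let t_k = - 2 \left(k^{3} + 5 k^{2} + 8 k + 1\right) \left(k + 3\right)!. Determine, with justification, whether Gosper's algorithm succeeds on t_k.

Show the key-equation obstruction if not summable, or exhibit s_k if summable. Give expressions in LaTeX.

Yes. s_k = - 2 \left(k - 1\right) \left(k + 1\right) \left(k + 3\right)!.

Compute t_(k+1)/t_k: get (k**4 + 12*k**3 + 53*k**2 + 99*k + 60)/(k**3 + 5*k**2 + 8*k + 1).
Gosper form: A/B · C(k+1)/C(k) with A=k + 4, B=1, C=k**3 + 5*k**2 + 8*k + 1.
Set up (k + 4)·f(k+1) − (1)·f(k) − (k**3 + 5*k**2 + 8*k + 1) = 0.
From deg A=1, deg B=0, deg C=3: d=2.
Solve for f: f(k) = (k - 1)*(k + 1) (degree 2 ≤ 2).
So s_k = (B(k−1)f/C)·t_k = ((k - 1)*(k + 1)/(k**3 + 5*k**2 + 8*k + 1))·t_k = -2*(k - 1)*(k + 1)*factorial(k + 3).
Check: Δs_k = -2*(k**3 + 5*k**2 + 8*k + 1)*factorial(k + 3). ✓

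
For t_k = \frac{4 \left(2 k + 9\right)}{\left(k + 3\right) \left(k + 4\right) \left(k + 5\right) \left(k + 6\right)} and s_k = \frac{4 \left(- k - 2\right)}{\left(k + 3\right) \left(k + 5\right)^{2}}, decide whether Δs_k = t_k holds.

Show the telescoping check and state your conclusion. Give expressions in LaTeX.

s_(k+1) = 4*(-k - 3)/((k + 4)*(k + 6)**2)
s_(k+1) − s_k = 4*(2*k**3 + 22*k**2 + 72*k + 63)/(k**6 + 29*k**5 + 347*k**4 + 2191*k**3 + 7692*k**2 + 14220*k + 10800)
(s_(k+1) − s_k) − t_k = 12*(-3*k**2 - 29*k - 69)/(k**6 + 29*k**5 + 347*k**4 + 2191*k**3 + 7692*k**2 + 14220*k + 10800)

Invalid: residual \frac{12 \left(- 3 k^{2} - 29 k - 69\right)}{k^{6} + 29 k^{5} + 347 k^{4} + 2191 k^{3} + 7692 k^{2} + 14220 k + 10800} ≠ 0.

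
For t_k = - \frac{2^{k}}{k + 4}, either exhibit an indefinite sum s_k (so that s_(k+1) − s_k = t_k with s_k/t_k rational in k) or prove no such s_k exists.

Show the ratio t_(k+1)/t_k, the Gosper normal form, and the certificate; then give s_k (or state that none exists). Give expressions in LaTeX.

Step 1: r(k) = 2*(k + 4)/(k + 5).
Factor: A=2*k + 8; B=k + 5; C=1.
Solve (2*k + 8)·f(k+1) − (k + 4)·f(k) = 1.
From deg A=1, deg B=1, deg C=0: d=-1.
Bound -1 < 0, so the key equation has no polynomial solution.

no hypergeometric antidifference exists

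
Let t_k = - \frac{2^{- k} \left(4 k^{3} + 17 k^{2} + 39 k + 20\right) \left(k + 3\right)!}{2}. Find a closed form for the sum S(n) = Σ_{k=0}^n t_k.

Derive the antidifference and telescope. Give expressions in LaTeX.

r(k) = (4*k**4 + 45*k**3 + 201*k**2 + 420*k + 320)/(2*(4*k**3 + 17*k**2 + 39*k + 20)) after simplifying.
Factor: A=k/2 + 2; B=1; C=k**3 + 17*k**2/4 + 39*k/4 + 5.
Solve (k/2 + 2)·f(k+1) − (1)·f(k) = k**3 + 17*k**2/4 + 39*k/4 + 5.
From deg A=1, deg B=0, deg C=3: d=2.
Coefficient equations give f(k) = k*(4*k + 1)/2.
So s_k = (B(k−1)f/C)·t_k = (2*k*(4*k + 1)/(4*k**3 + 17*k**2 + 39*k + 20))·t_k = -k*(4*k + 1)*factorial(k + 3)/2**k.
Δs = -(4*k**3 + 17*k**2 + 39*k + 20)*factorial(k + 3)/(2*2**k), as required.
Evaluate: s_(n+1) = -2**(-n - 1)*(n + 1)*(4*n + 5)*factorial(n + 4); subtract s_(0) = 0 ⇒ S(n) = -2**(-n - 1)*(n + 1)*(4*n + 5)*factorial(n + 4).

S(n) = - 2^{- n - 1} \left(n + 1\right) \left(4 n + 5\right) \left(n + 4\right)!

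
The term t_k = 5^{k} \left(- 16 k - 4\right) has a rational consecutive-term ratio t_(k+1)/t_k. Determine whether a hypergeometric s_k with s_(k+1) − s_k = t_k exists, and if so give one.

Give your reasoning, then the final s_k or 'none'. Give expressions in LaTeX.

r(k) = 5*(4*k + 5)/(4*k + 1) after simplifying.
Gosper form: A/B · C(k+1)/C(k) with A=5, B=1, C=k + 1/4.
Key eq: (5)·f(k+1) = (1)·f(k) + (k + 1/4).
deg f ≤ 1 (via 0,0,1).
Solve for f: f(k) = (k - 1)/4 (degree 1 ≤ 1).
So s_k = (B(k−1)f/C)·t_k = ((k - 1)/(4*k + 1))·t_k = 4*5**k*(1 - k).
Δs = 5**k*(-16*k - 4), as required.

s_k = 4 \cdot 5^{k} \left(1 - k\right)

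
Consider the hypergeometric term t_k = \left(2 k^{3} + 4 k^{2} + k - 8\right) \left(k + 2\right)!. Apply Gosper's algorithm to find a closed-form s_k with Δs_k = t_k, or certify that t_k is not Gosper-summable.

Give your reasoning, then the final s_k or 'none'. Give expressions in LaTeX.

The ratio is (k + 3)*(k + 2*(k + 1)**3 + 4*(k + 1)**2 - 7)/(2*k**3 + 4*k**2 + k - 8).
Normal form (A,B,C) = (k + 3, 1, k**3 + 2*k**2 + k/2 - 4).
Solve (k + 3)·f(k+1) − (1)·f(k) = k**3 + 2*k**2 + k/2 - 4.
deg f ≤ 2 (via 1,0,3).
Solving with deg f ≤ 2: f(k) = (2*k**2 - 4*k - 1)/2.
R(k) = B(k−1)·f(k)/C(k) = (2*k**2 - 4*k - 1)/(2*k**3 + 4*k**2 + k - 8); s_k = R·t_k = (2*k**2 - 4*k - 1)*factorial(k + 2).
s_(k+1) − s_k = (2*k**3 + 4*k**2 + k - 8)*factorial(k + 2) = t_k.

s_k = \left(2 k^{2} - 4 k - 1\right) \left(k + 2\right)!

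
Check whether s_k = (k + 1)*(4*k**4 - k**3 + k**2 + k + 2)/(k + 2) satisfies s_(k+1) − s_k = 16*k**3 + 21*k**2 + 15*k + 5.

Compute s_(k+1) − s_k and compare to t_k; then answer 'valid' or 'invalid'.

s_(k+1) = (k + 2)*(k + 4*(k + 1)**4 - (k + 1)**3 + (k + 1)**2 + 3)/(k + 3)
s_(k+1) − s_k = (16*k**5 + 89*k**4 + 162*k**3 + 150*k**2 + 81*k + 22)/(k**2 + 5*k + 6)
(s_(k+1) − s_k) − t_k = 2*(-6*k**4 - 27*k**3 - 28*k**2 - 17*k - 4)/(k**2 + 5*k + 6)

Invalid: residual 2*(-6*k**4 - 27*k**3 - 28*k**2 - 17*k - 4)/(k**2 + 5*k + 6) ≠ 0.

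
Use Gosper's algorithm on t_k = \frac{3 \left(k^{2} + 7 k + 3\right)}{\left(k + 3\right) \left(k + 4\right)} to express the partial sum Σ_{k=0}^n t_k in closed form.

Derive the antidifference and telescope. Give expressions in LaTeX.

r(k) = (k + 3)*(7*k + (k + 1)**2 + 10)/((k + 5)*(k**2 + 7*k + 3)) after simplifying.
Take A(k)=k + 3, B(k)=k + 5, C(k)=k**2 + 7*k + 3.
f must satisfy (k + 3)·f(k+1) − (k + 4)·f(k) = k**2 + 7*k + 3.
From deg A=1, deg B=1, deg C=2: d=2.
A polynomial solution: f(k) = k**2.
Get s_k = R·t_k = 3*k**2/(k + 3) with R(k) = B(k−1)f(k)/C(k) = k**2*(k + 4)/(k**2 + 7*k + 3).
Δs = 3*(k**2 + 7*k + 3)/(k**2 + 7*k + 12), as required.
Evaluate: s_(n+1) = 3*(n**2 + 2*n + 1)/(n + 4); subtract s_(0) = 0 ⇒ S(n) = 3*(n**2 + 2*n + 1)/(n + 4).

S(n) = \frac{3 \left(n^{2} + 2 n + 1\right)}{n + 4}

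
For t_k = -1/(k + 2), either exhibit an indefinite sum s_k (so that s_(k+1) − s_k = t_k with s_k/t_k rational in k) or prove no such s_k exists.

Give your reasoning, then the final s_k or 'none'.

no hypergeometric antidifference exists

r(k) = (k + 2)/(k + 3) after simplifying.
Gosper form: A/B · C(k+1)/C(k) with A=k + 2, B=k + 3, C=1.
f must satisfy (k + 2)·f(k+1) − (k + 2)·f(k) = 1.
d = 0 from the (1,1,0) case.
f = c0 ⇒ A·f(k+1) − B(k−1)·f(k) − C = -1. The system {-1 = 0} is inconsistent; no antidifference.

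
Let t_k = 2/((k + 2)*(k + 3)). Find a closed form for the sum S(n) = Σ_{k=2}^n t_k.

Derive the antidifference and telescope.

S(n) = (n - 1)/(2*(n + 3))

Ratio r(k) = (k + 2)/(k + 4).
Normal form (A,B,C) = (k + 2, k + 4, 1).
Key eq: (k + 2)·f(k+1) = (k + 3)·f(k) + (1).
d = 1 from the (1,1,0) case.
Solve for f: f(k) = k/2 (degree 1 ≤ 1).
Certificate R = B(k−1)f/C = k*(k + 3)/2 gives s_k = k/(k + 2).
Δs = 2/(k**2 + 5*k + 6), as required.
Evaluate: s_(n+1) = (n + 1)/(n + 3); subtract s_(2) = 1/2 ⇒ S(n) = (n - 1)/(2*(n + 3)).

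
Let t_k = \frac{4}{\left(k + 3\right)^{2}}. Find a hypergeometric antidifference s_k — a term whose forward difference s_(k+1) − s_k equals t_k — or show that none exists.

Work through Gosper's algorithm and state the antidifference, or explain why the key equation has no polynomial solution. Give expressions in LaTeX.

not Gosper-summable; s_k does not exist

The ratio is (k + 3)**2/(k + 4)**2.
Gosper form: A/B · C(k+1)/C(k) with A=k**2 + 6*k + 9, B=k**2 + 8*k + 16, C=1.
f must satisfy (k**2 + 6*k + 9)·f(k+1) − (k**2 + 6*k + 9)·f(k) = 1.
d = 0 from the (2,2,0) case.
Generic f = c0 gives residual -1; -1 = 0 cannot hold, so t_k is not Gosper-summable.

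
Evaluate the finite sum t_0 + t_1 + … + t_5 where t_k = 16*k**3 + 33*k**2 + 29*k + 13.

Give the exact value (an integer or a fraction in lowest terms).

r(k) = (16*k**3 + 81*k**2 + 143*k + 91)/(16*k**3 + 33*k**2 + 29*k + 13) after simplifying.
Normal form (A,B,C) = (1, 1, k**3 + 33*k**2/16 + 29*k/16 + 13/16).
Need (1)·f(k+1) − (1)·f(k) = k**3 + 33*k**2/16 + 29*k/16 + 13/16.
Degrees (0,0,3) ⇒ d ≤ 4.
Coefficient equations give f(k) = k*(4*k**3 + 3*k**2 + 2*k + 4)/16.
Then R = B(k−1)f/C = k*(4*k**3 + 3*k**2 + 2*k + 4)/(16*k**3 + 33*k**2 + 29*k + 13), so s_k = R(k)·t_k = k*(4*k**3 + 3*k**2 + 2*k + 4).
Δs = 16*k**3 + 33*k**2 + 29*k + 13, as required.
Telescoping: Σ = s_(6) − s_(0) = 5928 − (0) = 5928.

Σ = 5928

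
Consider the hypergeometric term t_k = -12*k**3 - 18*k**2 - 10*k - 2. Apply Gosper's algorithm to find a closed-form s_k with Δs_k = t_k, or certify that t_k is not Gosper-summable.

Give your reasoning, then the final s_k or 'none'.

s_k = -3*k**4 + k**2

r(k) = (6*k**3 + 27*k**2 + 41*k + 21)/(6*k**3 + 9*k**2 + 5*k + 1) after simplifying.
A = 1, B = 1, C = k**3 + 3*k**2/2 + 5*k/6 + 1/6.
Set up (1)·f(k+1) − (1)·f(k) − (k**3 + 3*k**2/2 + 5*k/6 + 1/6) = 0.
deg f ≤ 4 (via 0,0,3).
A polynomial solution: f(k) = k**2*(3*k**2 - 1)/12.
Certificate R = B(k−1)f/C = k**2*(3*k**2 - 1)/(2*(2*k + 1)*(3*k**2 + 3*k + 1)) gives s_k = -3*k**4 + k**2.
Verify: -12*k**3 - 18*k**2 - 10*k - 2 matches t_k.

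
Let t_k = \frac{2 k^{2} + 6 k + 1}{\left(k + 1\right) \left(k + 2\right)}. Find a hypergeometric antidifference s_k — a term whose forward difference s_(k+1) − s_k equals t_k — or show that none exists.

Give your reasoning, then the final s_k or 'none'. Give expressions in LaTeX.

Ratio r(k) = (k + 1)*(6*k + 2*(k + 1)**2 + 7)/((k + 3)*(2*k**2 + 6*k + 1)).
Factor: A=k + 1; B=k + 3; C=k**2 + 3*k + 1/2.
Solve (k + 1)·f(k+1) − (k + 2)·f(k) = k**2 + 3*k + 1/2.
d = 2 from the (1,1,2) case.
Solve for f: f(k) = k*(2*k - 1)/2 (degree 2 ≤ 2).
Then R = B(k−1)f/C = k*(k + 2)*(2*k - 1)/(2*k**2 + 6*k + 1), so s_k = R(k)·t_k = k*(2*k - 1)/(k + 1).
s_(k+1) − s_k = (2*k**2 + 6*k + 1)/(k**2 + 3*k + 2) = t_k.

s_k = \frac{k \left(2 k - 1\right)}{k + 1}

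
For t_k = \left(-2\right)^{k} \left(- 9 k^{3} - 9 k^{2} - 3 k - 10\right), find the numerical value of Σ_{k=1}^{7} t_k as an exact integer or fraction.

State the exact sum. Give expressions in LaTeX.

Σ = 343046

Ratio r(k) = 2*(-9*k**3 - 36*k**2 - 48*k - 31)/(9*k**3 + 9*k**2 + 3*k + 10).
Gosper form: A/B · C(k+1)/C(k) with A=-2, B=1, C=k**3 + k**2 + k/3 + 10/9.
Set up (-2)·f(k+1) − (1)·f(k) − (k**3 + k**2 + k/3 + 10/9) = 0.
Bound: deg f ≤ 3.
Match coefficients ⇒ f(k) = -(3*k**3 - 3*k**2 - k + 4)/9.
So s_k = (B(k−1)f/C)·t_k = (-(3*k**3 - 3*k**2 - k + 4)/(9*k**3 + 9*k**2 + 3*k + 10))·t_k = (-2)**k*(3*k**3 - 3*k**2 - k + 4).
Verify: (-2)**k*(-9*k**3 - 9*k**2 - 3*k - 10) matches t_k.
Sum = s_(8) − s_(1); s_(8) = 343040, s_(1) = -6 ⇒ 343046.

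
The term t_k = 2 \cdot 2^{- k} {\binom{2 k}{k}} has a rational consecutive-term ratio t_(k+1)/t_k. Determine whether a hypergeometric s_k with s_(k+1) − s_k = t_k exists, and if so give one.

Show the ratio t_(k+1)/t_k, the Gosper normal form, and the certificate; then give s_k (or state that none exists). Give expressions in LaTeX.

none (Gosper's algorithm certifies no s_k)

t_(k+1)/t_k = (2*k + 1)/(k + 1).
So A=2*k + 1 and B=k + 1, with C=1.
Solve (2*k + 1)·f(k+1) − (k)·f(k) = 1.
From deg A=1, deg B=1, deg C=0: d=-1.
deg f ≤ -1 is impossible — no certificate.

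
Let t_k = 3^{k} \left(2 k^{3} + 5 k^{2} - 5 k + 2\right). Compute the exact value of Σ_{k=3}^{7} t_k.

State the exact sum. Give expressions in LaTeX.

Σ = 2492910

Ratio r(k) = 3*(2*k**3 + 11*k**2 + 11*k + 4)/(2*k**3 + 5*k**2 - 5*k + 2).
Gosper form: A/B · C(k+1)/C(k) with A=3, B=1, C=k**3 + 5*k**2/2 - 5*k/2 + 1.
Key eq: (3)·f(k+1) = (1)·f(k) + (k**3 + 5*k**2/2 - 5*k/2 + 1).
Degrees (0,0,3) ⇒ d ≤ 3.
Solve for f: f(k) = (k**3 - 2*k**2 - k + 4)/2 (degree 3 ≤ 3).
Then R = B(k−1)f/C = (k**3 - 2*k**2 - k + 4)/(2*k**3 + 5*k**2 - 5*k + 2), so s_k = R(k)·t_k = 3**k*(k**3 - 2*k**2 - k + 4).
Verify: 3**k*(2*k**3 + 5*k**2 - 5*k + 2) matches t_k.
Σ_(k=3)^(7) t_k = s_(8) − s_(3) = 2493180 − (270) = 2492910.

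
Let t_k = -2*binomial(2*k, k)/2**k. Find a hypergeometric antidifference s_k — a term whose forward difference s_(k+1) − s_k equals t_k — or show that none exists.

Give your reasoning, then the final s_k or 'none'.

none (Gosper's algorithm certifies no s_k)

Compute t_(k+1)/t_k: get (2*k + 1)/(k + 1).
Factor: A=2*k + 1; B=k + 1; C=1.
f must satisfy (2*k + 1)·f(k+1) − (k)·f(k) = 1.
Degrees (1,1,0) ⇒ d ≤ -1.
deg f ≤ -1 is impossible — no certificate.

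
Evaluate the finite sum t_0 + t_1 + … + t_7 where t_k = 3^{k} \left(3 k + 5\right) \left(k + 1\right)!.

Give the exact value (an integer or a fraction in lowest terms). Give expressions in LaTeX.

Σ = 2380855679

t_(k+1)/t_k = 3*(k + 2)*(3*k + 8)/(3*k + 5).
Normal form (A,B,C) = (3*k + 6, 1, k + 5/3).
Key eq: (3*k + 6)·f(k+1) = (1)·f(k) + (k + 5/3).
Bound: deg f ≤ 0.
Solving with deg f ≤ 0: f(k) = 1/3.
R(k) = B(k−1)·f(k)/C(k) = 1/(3*k + 5); s_k = R·t_k = 3**k*factorial(k + 1).
Check: Δs_k = 3**k*(3*k + 5)*factorial(k + 1). ✓
Telescoping: Σ = s_(8) − s_(0) = 2380855680 − (1) = 2380855679.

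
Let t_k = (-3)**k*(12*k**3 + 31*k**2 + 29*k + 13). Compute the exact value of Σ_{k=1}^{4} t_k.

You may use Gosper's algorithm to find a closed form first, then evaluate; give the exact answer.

Σ = 96216

t_(k+1)/t_k = 3*(-12*k**3 - 67*k**2 - 127*k - 85)/(12*k**3 + 31*k**2 + 29*k + 13).
Factor: A=-3; B=1; C=k**3 + 31*k**2/12 + 29*k/12 + 13/12.
Set up (-3)·f(k+1) − (1)·f(k) − (k**3 + 31*k**2/12 + 29*k/12 + 13/12) = 0.
From deg A=0, deg B=0, deg C=3: d=3.
Solving with deg f ≤ 3: f(k) = -(k + 1)*(3*k**2 - 2*k + 1)/12.
Certificate R = B(k−1)f/C = -(k + 1)*(3*k**2 - 2*k + 1)/(12*k**3 + 31*k**2 + 29*k + 13) gives s_k = (-3)**k*(-3*k**3 - k**2 + k - 1).
s_(k+1) − s_k = (-3)**k*(12*k**3 + 31*k**2 + 29*k + 13) = t_k.
Sum = s_(5) − s_(1); s_(5) = 96228, s_(1) = 12 ⇒ 96216.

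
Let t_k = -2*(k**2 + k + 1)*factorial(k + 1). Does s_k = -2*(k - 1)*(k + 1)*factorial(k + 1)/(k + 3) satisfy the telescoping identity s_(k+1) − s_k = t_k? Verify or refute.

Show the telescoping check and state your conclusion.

Invalid: residual 4*(k**3 + 4*k**2 + 3*k + 4)*factorial(k + 1)/((k + 3)*(k + 4)) ≠ 0.

s_(k+1) = -2*k*(k + 2)*factorial(k + 2)/(k + 4)
s_(k+1) − s_k = -2*(k**4 + 6*k**3 + 12*k**2 + 13*k + 4)*factorial(k + 1)/((k + 3)*(k + 4))
(s_(k+1) − s_k) − t_k = 4*(k**3 + 4*k**2 + 3*k + 4)*factorial(k + 1)/((k + 3)*(k + 4))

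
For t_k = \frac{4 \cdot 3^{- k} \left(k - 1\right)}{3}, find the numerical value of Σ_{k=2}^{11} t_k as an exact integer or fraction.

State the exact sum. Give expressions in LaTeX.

Σ = 177124/531441

Ratio r(k) = k/(3*(k - 1)).
Take A(k)=1/3, B(k)=1, C(k)=k - 1.
f must satisfy (1/3)·f(k+1) − (1)·f(k) = k - 1.
deg f ≤ 1 (via 0,0,1).
Solving with deg f ≤ 1: f(k) = -3*(2*k - 1)/4.
R(k) = B(k−1)·f(k)/C(k) = -3*(2*k - 1)/(4*(k - 1)); s_k = R·t_k = (1 - 2*k)/3**k.
s_(k+1) − s_k = 4*(k - 1)/(3*3**k) = t_k.
Telescoping: Σ = s_(12) − s_(2) = -23/531441 − (-1/3) = 177124/531441.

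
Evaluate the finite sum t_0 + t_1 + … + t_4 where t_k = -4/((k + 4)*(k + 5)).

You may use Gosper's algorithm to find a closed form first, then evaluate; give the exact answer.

The ratio is (k + 4)/(k + 6).
So A=k + 4 and B=k + 6, with C=1.
Key eq: (k + 4)·f(k+1) = (k + 5)·f(k) + (1).
deg f ≤ 1 (via 1,1,0).
Match coefficients ⇒ f(k) = k/4.
R(k) = B(k−1)·f(k)/C(k) = k*(k + 5)/4; s_k = R·t_k = -k/(k + 4).
s_(k+1) − s_k = -4/(k**2 + 9*k + 20) = t_k.
Σ_(k=0)^(4) t_k = s_(5) − s_(0) = -5/9 − (0) = -5/9.

Σ = -5/9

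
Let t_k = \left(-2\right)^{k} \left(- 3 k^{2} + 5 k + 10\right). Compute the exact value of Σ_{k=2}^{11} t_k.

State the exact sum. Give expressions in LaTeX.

Step 1: r(k) = 2*(-3*k**2 - k + 12)/(3*k**2 - 5*k - 10).
So A=-2 and B=1, with C=k**2 - 5*k/3 - 10/3.
Set up (-2)·f(k+1) − (1)·f(k) − (k**2 - 5*k/3 - 10/3) = 0.
deg f ≤ 2 (via 0,0,2).
A polynomial solution: f(k) = -(k**2 - 3*k - 2)/3.
So s_k = (B(k−1)f/C)·t_k = (-(k**2 - 3*k - 2)/(3*k**2 - 5*k - 10))·t_k = (-2)**k*(k**2 - 3*k - 2).
Verify: (-2)**k*(-3*k**2 + 5*k + 10) matches t_k.
Telescoping: Σ = s_(12) − s_(2) = 434176 − (-16) = 434192.

Σ = 434192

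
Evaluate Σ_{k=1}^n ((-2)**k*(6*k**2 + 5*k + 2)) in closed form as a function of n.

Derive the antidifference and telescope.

Step 1: r(k) = 2*(-6*k**2 - 17*k - 13)/(6*k**2 + 5*k + 2).
Gosper form: A/B · C(k+1)/C(k) with A=-2, B=1, C=k**2 + 5*k/6 + 1/3.
Set up (-2)·f(k+1) − (1)·f(k) − (k**2 + 5*k/6 + 1/3) = 0.
deg f ≤ 2 (via 0,0,2).
Match coefficients ⇒ f(k) = -k*(2*k - 1)/6.
Certificate R = B(k−1)f/C = -k*(2*k - 1)/(6*k**2 + 5*k + 2) gives s_k = (-2)**k*k*(1 - 2*k).
s_(k+1) − s_k = (-2)**k*(6*k**2 + 5*k + 2) = t_k.
Telescope: S(n) = s_(n+1) − s_(1) = 2*(-2)**n*(2*n**2 + 3*n + 1) − (2) = 4*(-2)**n*n**2 + 6*(-2)**n*n + 2*(-2)**n - 2.

S(n) = 4*(-2)**n*n**2 + 6*(-2)**n*n + 2*(-2)**n - 2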